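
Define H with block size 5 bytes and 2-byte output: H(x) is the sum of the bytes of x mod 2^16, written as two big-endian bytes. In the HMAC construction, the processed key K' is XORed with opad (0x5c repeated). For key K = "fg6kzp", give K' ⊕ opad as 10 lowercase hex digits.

Key "fg6kzp" = 66 67 36 6b 7a 70 is 6 bytes > B = 5, so hash it first: H(key) = 02 58, then zero-pad to 5 bytes: K' = 02 58 00 00 00.
XOR each byte with 0x5c: 02⊕5c=5e, 58⊕5c=04, 00⊕5c=5c, 00⊕5c=5c, 00⊕5c=5c.

5e045c5c5c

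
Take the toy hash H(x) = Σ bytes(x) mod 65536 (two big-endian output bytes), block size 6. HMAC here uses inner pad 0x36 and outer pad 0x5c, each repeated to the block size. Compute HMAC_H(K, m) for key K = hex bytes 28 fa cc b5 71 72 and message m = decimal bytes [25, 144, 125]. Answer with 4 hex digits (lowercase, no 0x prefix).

Key hex bytes 28 fa cc b5 71 72 is exactly B = 6 bytes: K' = 28 fa cc b5 71 72.
K' ⊕ ipad = 1e cc fa 83 47 44.  K' ⊕ opad = 74 a6 90 e9 2d 2e.
Inner input = (K'⊕ipad) ∥ m = 1e cc fa 83 47 44 ∥ 19 90 7d.
Inner hash: sum = 30+204+250+131+71+68+25+144+125 = 1048 → 04 18.
Outer input = (K'⊕opad) ∥ inner = 74 a6 90 e9 2d 2e ∥ 04 18.
Outer hash (tag): sum = 116+166+144+233+45+46+4+24 = 778 → 03 0a.

030a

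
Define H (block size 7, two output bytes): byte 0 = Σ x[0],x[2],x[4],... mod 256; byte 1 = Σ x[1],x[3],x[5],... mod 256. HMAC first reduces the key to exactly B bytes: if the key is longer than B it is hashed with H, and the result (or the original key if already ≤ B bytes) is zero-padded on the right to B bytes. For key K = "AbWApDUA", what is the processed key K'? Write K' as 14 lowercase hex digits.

5d280000000000

|K| = 8 > B = 7, so first hash the key.
H(K): even-index sum = 349 mod 256 = 93; odd-index sum = 296 mod 256 = 40 → 5d 28.
Zero-pad H(K) = 5d 28 to 7 bytes: K' = 5d 28 00 00 00 00 00.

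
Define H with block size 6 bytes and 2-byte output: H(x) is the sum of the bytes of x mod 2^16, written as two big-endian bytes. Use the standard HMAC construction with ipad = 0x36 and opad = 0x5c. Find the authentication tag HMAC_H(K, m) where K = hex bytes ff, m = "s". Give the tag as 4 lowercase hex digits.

Key hex bytes ff is 1 byte ≤ B = 6; zero-pad to 6 bytes: K' = ff 00 00 00 00 00.
K' ⊕ ipad = c9 36 36 36 36 36.  K' ⊕ opad = a3 5c 5c 5c 5c 5c.
Inner input = (K'⊕ipad) ∥ m = c9 36 36 36 36 36 ∥ 73.
Inner hash: sum = 201+54+54+54+54+54+115 = 586 → 02 4a.
Outer input = (K'⊕opad) ∥ inner = a3 5c 5c 5c 5c 5c ∥ 02 4a.
Outer hash (tag): sum = 163+92+92+92+92+92+2+74 = 699 → 02 bb.

02bb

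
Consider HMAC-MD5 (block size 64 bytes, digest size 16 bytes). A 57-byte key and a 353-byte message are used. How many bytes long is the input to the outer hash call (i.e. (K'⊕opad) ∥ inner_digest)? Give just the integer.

Key is 57 ≤ 64 bytes, zero-padded: |K'| = 64.
Outer input = (K'⊕opad) ∥ H(inner) → 64 + 16 = 80 bytes.

80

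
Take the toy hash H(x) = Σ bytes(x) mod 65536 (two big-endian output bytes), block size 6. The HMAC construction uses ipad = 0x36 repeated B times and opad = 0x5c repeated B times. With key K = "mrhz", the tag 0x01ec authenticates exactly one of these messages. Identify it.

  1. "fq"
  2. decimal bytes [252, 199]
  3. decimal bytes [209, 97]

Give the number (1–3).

Key "mrhz" = 6d 72 68 7a is 4 bytes ≤ B = 6; zero-pad to 6 bytes: K' = 6d 72 68 7a 00 00.
K' ⊕ ipad = 5b 44 5e 4c 36 36; K' ⊕ opad = 31 2e 34 26 5c 5c.
m1: inner = H(5b 44 5e 4c 36 36 66 71) = 02 8c; tag = H(31 2e 34 26 5c 5c 02 8c) = 01ff
m2: inner = H(5b 44 5e 4c 36 36 fc c7) = 03 78; tag = H(31 2e 34 26 5c 5c 03 78) = 01ec ← matches
m3: inner = H(5b 44 5e 4c 36 36 d1 61) = 02 e7; tag = H(31 2e 34 26 5c 5c 02 e7) = 025a

2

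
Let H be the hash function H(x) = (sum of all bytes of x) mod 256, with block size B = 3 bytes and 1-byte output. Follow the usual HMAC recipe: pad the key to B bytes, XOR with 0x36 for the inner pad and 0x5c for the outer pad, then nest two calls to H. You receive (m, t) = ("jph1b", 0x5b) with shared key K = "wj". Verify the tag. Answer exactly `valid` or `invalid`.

Key "wj" = 77 6a is 2 bytes ≤ B = 3; zero-pad to 3 bytes: K' = 77 6a 00.
K' ⊕ ipad = 41 5c 36; K' ⊕ opad = 2b 36 5c.
Inner hash: sum = 65+92+54+106+112+104+49+98 = 680; mod 256 = 168 → a8.
Outer hash (recomputed tag): sum = 43+54+92+168 = 357; mod 256 = 101 → 65.
Recomputed tag = 65; claimed = 5b → mismatch.

invalid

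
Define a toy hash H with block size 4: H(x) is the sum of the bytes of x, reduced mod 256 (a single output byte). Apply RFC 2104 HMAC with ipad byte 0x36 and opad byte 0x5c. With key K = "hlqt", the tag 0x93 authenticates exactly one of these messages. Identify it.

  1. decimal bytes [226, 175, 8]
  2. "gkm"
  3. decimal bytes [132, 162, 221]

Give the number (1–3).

Key "hlqt" = 68 6c 71 74 is exactly B = 4 bytes: K' = 68 6c 71 74.
K' ⊕ ipad = 5e 5a 47 42; K' ⊕ opad = 34 30 2d 28.
m1: inner = H(5e 5a 47 42 e2 af 08) = da; tag = H(34 30 2d 28 da) = 93 ← matches
m2: inner = H(5e 5a 47 42 67 6b 6d) = 80; tag = H(34 30 2d 28 80) = 39
m3: inner = H(5e 5a 47 42 84 a2 dd) = 44; tag = H(34 30 2d 28 44) = fd

1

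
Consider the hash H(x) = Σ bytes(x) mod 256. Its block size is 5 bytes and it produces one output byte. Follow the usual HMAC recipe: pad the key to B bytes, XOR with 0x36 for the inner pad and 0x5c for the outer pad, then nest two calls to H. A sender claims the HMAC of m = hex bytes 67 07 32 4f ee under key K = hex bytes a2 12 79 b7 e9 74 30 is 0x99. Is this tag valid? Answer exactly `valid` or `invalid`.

valid

Key hex bytes a2 12 79 b7 e9 74 30 is 7 bytes > B = 5, so hash it first: H(key) = 71, then zero-pad to 5 bytes: K' = 71 00 00 00 00.
K' ⊕ ipad = 47 36 36 36 36; K' ⊕ opad = 2d 5c 5c 5c 5c.
Inner hash: sum = 71+54+54+54+54+103+7+50+79+238 = 764; mod 256 = 252 → fc.
Outer hash (recomputed tag): sum = 45+92+92+92+92+252 = 665; mod 256 = 153 → 99.
Recomputed tag = 99; claimed = 99 → match.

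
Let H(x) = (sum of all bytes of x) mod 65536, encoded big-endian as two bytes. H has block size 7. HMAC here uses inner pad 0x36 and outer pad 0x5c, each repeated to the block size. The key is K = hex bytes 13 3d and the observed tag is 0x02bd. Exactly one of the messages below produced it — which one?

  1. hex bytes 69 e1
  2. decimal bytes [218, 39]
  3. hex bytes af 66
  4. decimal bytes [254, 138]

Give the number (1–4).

2

Key hex bytes 13 3d is 2 bytes ≤ B = 7; zero-pad to 7 bytes: K' = 13 3d 00 00 00 00 00.
K' ⊕ ipad = 25 0b 36 36 36 36 36; K' ⊕ opad = 4f 61 5c 5c 5c 5c 5c.
m1: inner = H(25 0b 36 36 36 36 36 69 e1) = 02 88; tag = H(4f 61 5c 5c 5c 5c 5c 02 88) = 0306
m2: inner = H(25 0b 36 36 36 36 36 da 27) = 02 3f; tag = H(4f 61 5c 5c 5c 5c 5c 02 3f) = 02bd ← matches
m3: inner = H(25 0b 36 36 36 36 36 af 66) = 02 53; tag = H(4f 61 5c 5c 5c 5c 5c 02 53) = 02d1
m4: inner = H(25 0b 36 36 36 36 36 fe 8a) = 02 c6; tag = H(4f 61 5c 5c 5c 5c 5c 02 c6) = 0344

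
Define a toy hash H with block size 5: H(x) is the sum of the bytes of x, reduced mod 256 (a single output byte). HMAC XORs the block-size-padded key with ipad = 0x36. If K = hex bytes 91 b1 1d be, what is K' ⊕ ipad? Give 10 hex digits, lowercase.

Key hex bytes 91 b1 1d be is 4 bytes ≤ B = 5; zero-pad to 5 bytes: K' = 91 b1 1d be 00.
XOR each byte with 0x36: 91⊕36=a7, b1⊕36=87, 1d⊕36=2b, be⊕36=88, 00⊕36=36.

a7872b8836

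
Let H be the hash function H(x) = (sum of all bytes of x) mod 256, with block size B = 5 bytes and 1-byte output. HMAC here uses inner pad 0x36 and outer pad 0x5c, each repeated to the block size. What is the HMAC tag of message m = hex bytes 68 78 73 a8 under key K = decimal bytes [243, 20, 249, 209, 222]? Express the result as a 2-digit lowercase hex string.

2b

Key decimal bytes [243, 20, 249, 209, 222] = f3 14 f9 d1 de is exactly B = 5 bytes: K' = f3 14 f9 d1 de.
K' ⊕ ipad = c5 22 cf e7 e8.  K' ⊕ opad = af 48 a5 8d 82.
Inner input = (K'⊕ipad) ∥ m = c5 22 cf e7 e8 ∥ 68 78 73 a8.
Inner hash: sum = 197+34+207+231+232+104+120+115+168 = 1408; mod 256 = 128 → 80.
Outer input = (K'⊕opad) ∥ inner = af 48 a5 8d 82 ∥ 80.
Outer hash (tag): sum = 175+72+165+141+130+128 = 811; mod 256 = 43 → 2b.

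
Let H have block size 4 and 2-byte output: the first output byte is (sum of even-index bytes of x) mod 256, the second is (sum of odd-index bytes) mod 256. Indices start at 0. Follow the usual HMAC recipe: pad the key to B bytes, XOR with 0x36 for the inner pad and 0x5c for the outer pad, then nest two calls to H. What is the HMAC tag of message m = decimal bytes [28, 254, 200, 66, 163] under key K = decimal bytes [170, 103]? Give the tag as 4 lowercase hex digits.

ab5e

Key decimal bytes [170, 103] = aa 67 is 2 bytes ≤ B = 4; zero-pad to 4 bytes: K' = aa 67 00 00.
K' ⊕ ipad = 9c 51 36 36.  K' ⊕ opad = f6 3b 5c 5c.
Inner input = (K'⊕ipad) ∥ m = 9c 51 36 36 ∥ 1c fe c8 42 a3.
Inner hash: even-index sum = 601 mod 256 = 89; odd-index sum = 455 mod 256 = 199 → 59 c7.
Outer input = (K'⊕opad) ∥ inner = f6 3b 5c 5c ∥ 59 c7.
Outer hash (tag): even-index sum = 427 mod 256 = 171; odd-index sum = 350 mod 256 = 94 → ab 5e.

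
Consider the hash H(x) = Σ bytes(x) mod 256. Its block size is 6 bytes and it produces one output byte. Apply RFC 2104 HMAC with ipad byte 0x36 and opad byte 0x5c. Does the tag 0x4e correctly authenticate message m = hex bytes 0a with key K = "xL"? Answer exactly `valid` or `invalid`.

Key "xL" = 78 4c is 2 bytes ≤ B = 6; zero-pad to 6 bytes: K' = 78 4c 00 00 00 00.
K' ⊕ ipad = 4e 7a 36 36 36 36; K' ⊕ opad = 24 10 5c 5c 5c 5c.
Inner hash: sum = 78+122+54+54+54+54+10 = 426; mod 256 = 170 → aa.
Outer hash (recomputed tag): sum = 36+16+92+92+92+92+170 = 590; mod 256 = 78 → 4e.
Recomputed tag = 4e; claimed = 4e → match.

valid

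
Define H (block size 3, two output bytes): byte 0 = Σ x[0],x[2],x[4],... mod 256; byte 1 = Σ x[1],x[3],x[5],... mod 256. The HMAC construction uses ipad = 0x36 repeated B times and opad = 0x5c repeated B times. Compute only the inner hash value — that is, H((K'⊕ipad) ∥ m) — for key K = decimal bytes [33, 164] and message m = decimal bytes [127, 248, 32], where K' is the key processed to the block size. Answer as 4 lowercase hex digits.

Key decimal bytes [33, 164] = 21 a4 is 2 bytes ≤ B = 3; zero-pad to 3 bytes: K' = 21 a4 00.
K' ⊕ ipad = 17 92 36.
Inner input = 17 92 36 ∥ 7f f8 20.
Inner hash: even-index sum = 325 mod 256 = 69; odd-index sum = 305 mod 256 = 49 → 45 31.

4531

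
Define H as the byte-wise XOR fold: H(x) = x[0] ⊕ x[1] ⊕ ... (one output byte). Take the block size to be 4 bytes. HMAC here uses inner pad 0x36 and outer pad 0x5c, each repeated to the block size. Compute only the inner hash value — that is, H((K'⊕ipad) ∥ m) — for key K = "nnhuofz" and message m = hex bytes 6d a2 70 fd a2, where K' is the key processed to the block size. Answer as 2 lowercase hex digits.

8e

Key "nnhuofz" = 6e 6e 68 75 6f 66 7a is 7 bytes > B = 4, so hash it first: H(key) = 6e, then zero-pad to 4 bytes: K' = 6e 00 00 00.
K' ⊕ ipad = 58 36 36 36.
Inner input = 58 36 36 36 ∥ 6d a2 70 fd a2.
Inner hash: XOR 58⊕36⊕36⊕36⊕6d⊕a2⊕70⊕fd⊕a2 = 8e.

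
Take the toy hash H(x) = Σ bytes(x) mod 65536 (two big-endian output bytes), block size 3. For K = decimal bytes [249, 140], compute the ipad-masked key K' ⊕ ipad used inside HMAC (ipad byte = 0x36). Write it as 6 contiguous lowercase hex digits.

Key decimal bytes [249, 140] = f9 8c is 2 bytes ≤ B = 3; zero-pad to 3 bytes: K' = f9 8c 00.
XOR each byte with 0x36: f9⊕36=cf, 8c⊕36=ba, 00⊕36=36.

cfba36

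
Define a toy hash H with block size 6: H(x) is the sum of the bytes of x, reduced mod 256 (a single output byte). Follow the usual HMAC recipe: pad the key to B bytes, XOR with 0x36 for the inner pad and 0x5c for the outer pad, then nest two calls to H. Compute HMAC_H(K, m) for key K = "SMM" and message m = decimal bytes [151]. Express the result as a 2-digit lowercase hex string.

Key "SMM" = 53 4d 4d is 3 bytes ≤ B = 6; zero-pad to 6 bytes: K' = 53 4d 4d 00 00 00.
K' ⊕ ipad = 65 7b 7b 36 36 36.  K' ⊕ opad = 0f 11 11 5c 5c 5c.
Inner input = (K'⊕ipad) ∥ m = 65 7b 7b 36 36 36 ∥ 97.
Inner hash: sum = 101+123+123+54+54+54+151 = 660; mod 256 = 148 → 94.
Outer input = (K'⊕opad) ∥ inner = 0f 11 11 5c 5c 5c ∥ 94.
Outer hash (tag): sum = 15+17+17+92+92+92+148 = 473; mod 256 = 217 → d9.

d9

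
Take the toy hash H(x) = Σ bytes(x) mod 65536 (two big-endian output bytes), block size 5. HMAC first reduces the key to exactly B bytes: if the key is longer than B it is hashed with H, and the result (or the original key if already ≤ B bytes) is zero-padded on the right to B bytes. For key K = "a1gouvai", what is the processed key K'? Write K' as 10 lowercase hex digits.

031d000000

|K| = 8 > B = 5, so first hash the key.
H(K): sum = 97+49+103+111+117+118+97+105 = 797 → 03 1d.
Zero-pad H(K) = 03 1d to 5 bytes: K' = 03 1d 00 00 00.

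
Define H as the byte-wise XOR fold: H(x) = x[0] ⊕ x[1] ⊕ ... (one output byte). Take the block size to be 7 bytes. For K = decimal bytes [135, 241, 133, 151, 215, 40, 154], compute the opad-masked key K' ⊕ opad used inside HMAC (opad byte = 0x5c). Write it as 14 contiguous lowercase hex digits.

Key decimal bytes [135, 241, 133, 151, 215, 40, 154] = 87 f1 85 97 d7 28 9a is exactly B = 7 bytes: K' = 87 f1 85 97 d7 28 9a.
XOR each byte with 0x5c: 87⊕5c=db, f1⊕5c=ad, 85⊕5c=d9, 97⊕5c=cb, d7⊕5c=8b, 28⊕5c=74, 9a⊕5c=c6.

dbadd9cb8b74c6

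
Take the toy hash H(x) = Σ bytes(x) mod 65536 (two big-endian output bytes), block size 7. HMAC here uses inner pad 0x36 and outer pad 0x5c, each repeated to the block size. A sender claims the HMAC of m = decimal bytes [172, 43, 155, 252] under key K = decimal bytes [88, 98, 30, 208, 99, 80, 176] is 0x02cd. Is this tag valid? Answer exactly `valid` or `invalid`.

invalid

Key decimal bytes [88, 98, 30, 208, 99, 80, 176] = 58 62 1e d0 63 50 b0 is exactly B = 7 bytes: K' = 58 62 1e d0 63 50 b0.
K' ⊕ ipad = 6e 54 28 e6 55 66 86; K' ⊕ opad = 04 3e 42 8c 3f 0c ec.
Inner hash: sum = 110+84+40+230+85+102+134+172+43+155+252 = 1407 → 05 7f.
Outer hash (recomputed tag): sum = 4+62+66+140+63+12+236+5+127 = 715 → 02 cb.
Recomputed tag = 02cb; claimed = 02cd → mismatch.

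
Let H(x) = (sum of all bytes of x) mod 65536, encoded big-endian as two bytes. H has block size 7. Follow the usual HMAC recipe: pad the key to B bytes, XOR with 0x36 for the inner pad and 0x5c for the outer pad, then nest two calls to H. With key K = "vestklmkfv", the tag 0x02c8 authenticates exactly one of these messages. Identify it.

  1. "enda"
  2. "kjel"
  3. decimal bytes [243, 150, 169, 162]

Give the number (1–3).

3

Key "vestklmkfv" = 76 65 73 74 6b 6c 6d 6b 66 76 is 10 bytes > B = 7, so hash it first: H(key) = 04 4d, then zero-pad to 7 bytes: K' = 04 4d 00 00 00 00 00.
K' ⊕ ipad = 32 7b 36 36 36 36 36; K' ⊕ opad = 58 11 5c 5c 5c 5c 5c.
m1: inner = H(32 7b 36 36 36 36 36 65 6e 64 61) = 03 53; tag = H(58 11 5c 5c 5c 5c 5c 03 53) = 028b
m2: inner = H(32 7b 36 36 36 36 36 6b 6a 65 6c) = 03 61; tag = H(58 11 5c 5c 5c 5c 5c 03 61) = 0299
m3: inner = H(32 7b 36 36 36 36 36 f3 96 a9 a2) = 04 8f; tag = H(58 11 5c 5c 5c 5c 5c 04 8f) = 02c8 ← matches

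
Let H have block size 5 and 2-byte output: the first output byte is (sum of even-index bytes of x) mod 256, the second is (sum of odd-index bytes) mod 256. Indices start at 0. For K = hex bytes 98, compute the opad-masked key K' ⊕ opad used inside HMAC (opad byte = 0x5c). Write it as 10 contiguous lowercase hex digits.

Key hex bytes 98 is 1 byte ≤ B = 5; zero-pad to 5 bytes: K' = 98 00 00 00 00.
XOR each byte with 0x5c: 98⊕5c=c4, 00⊕5c=5c, 00⊕5c=5c, 00⊕5c=5c, 00⊕5c=5c.

c45c5c5c5c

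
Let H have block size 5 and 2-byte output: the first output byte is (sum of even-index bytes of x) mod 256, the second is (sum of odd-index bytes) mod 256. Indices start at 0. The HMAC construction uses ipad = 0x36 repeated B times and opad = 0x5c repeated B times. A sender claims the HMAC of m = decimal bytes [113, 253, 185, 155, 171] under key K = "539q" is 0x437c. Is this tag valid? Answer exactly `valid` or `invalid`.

invalid

Key "539q" = 35 33 39 71 is 4 bytes ≤ B = 5; zero-pad to 5 bytes: K' = 35 33 39 71 00.
K' ⊕ ipad = 03 05 0f 47 36; K' ⊕ opad = 69 6f 65 2d 5c.
Inner hash: even-index sum = 480 mod 256 = 224; odd-index sum = 545 mod 256 = 33 → e0 21.
Outer hash (recomputed tag): even-index sum = 331 mod 256 = 75; odd-index sum = 380 mod 256 = 124 → 4b 7c.
Recomputed tag = 4b7c; claimed = 437c → mismatch.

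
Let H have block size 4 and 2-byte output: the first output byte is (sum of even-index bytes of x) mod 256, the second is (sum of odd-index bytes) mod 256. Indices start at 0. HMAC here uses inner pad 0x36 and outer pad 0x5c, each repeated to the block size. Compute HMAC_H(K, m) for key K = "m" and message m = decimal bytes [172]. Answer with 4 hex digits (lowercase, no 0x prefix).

Key "m" = 6d is 1 byte ≤ B = 4; zero-pad to 4 bytes: K' = 6d 00 00 00.
K' ⊕ ipad = 5b 36 36 36.  K' ⊕ opad = 31 5c 5c 5c.
Inner input = (K'⊕ipad) ∥ m = 5b 36 36 36 ∥ ac.
Inner hash: even-index sum = 317 mod 256 = 61; odd-index sum = 108 mod 256 = 108 → 3d 6c.
Outer input = (K'⊕opad) ∥ inner = 31 5c 5c 5c ∥ 3d 6c.
Outer hash (tag): even-index sum = 202 mod 256 = 202; odd-index sum = 292 mod 256 = 36 → ca 24.

ca24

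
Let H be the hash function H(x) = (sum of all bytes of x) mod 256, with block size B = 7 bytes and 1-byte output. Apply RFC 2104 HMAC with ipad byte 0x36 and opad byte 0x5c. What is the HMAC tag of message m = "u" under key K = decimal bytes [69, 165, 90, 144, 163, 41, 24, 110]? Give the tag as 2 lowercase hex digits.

Key decimal bytes [69, 165, 90, 144, 163, 41, 24, 110] = 45 a5 5a 90 a3 29 18 6e is 8 bytes > B = 7, so hash it first: H(key) = 26, then zero-pad to 7 bytes: K' = 26 00 00 00 00 00 00.
K' ⊕ ipad = 10 36 36 36 36 36 36.  K' ⊕ opad = 7a 5c 5c 5c 5c 5c 5c.
Inner input = (K'⊕ipad) ∥ m = 10 36 36 36 36 36 36 ∥ 75.
Inner hash: sum = 16+54+54+54+54+54+54+117 = 457; mod 256 = 201 → c9.
Outer input = (K'⊕opad) ∥ inner = 7a 5c 5c 5c 5c 5c 5c ∥ c9.
Outer hash (tag): sum = 122+92+92+92+92+92+92+201 = 875; mod 256 = 107 → 6b.

6b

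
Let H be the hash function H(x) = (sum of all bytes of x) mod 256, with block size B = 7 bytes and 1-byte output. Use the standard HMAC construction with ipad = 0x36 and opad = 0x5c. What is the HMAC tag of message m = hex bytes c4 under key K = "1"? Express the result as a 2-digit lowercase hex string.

a4

Key "1" = 31 is 1 byte ≤ B = 7; zero-pad to 7 bytes: K' = 31 00 00 00 00 00 00.
K' ⊕ ipad = 07 36 36 36 36 36 36.  K' ⊕ opad = 6d 5c 5c 5c 5c 5c 5c.
Inner input = (K'⊕ipad) ∥ m = 07 36 36 36 36 36 36 ∥ c4.
Inner hash: sum = 7+54+54+54+54+54+54+196 = 527; mod 256 = 15 → 0f.
Outer input = (K'⊕opad) ∥ inner = 6d 5c 5c 5c 5c 5c 5c ∥ 0f.
Outer hash (tag): sum = 109+92+92+92+92+92+92+15 = 676; mod 256 = 164 → a4.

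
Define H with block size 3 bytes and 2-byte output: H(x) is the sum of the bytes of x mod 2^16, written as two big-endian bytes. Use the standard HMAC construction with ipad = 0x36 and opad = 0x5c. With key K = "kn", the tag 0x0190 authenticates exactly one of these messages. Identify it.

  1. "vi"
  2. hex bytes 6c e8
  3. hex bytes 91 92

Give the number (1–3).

1

Key "kn" = 6b 6e is 2 bytes ≤ B = 3; zero-pad to 3 bytes: K' = 6b 6e 00.
K' ⊕ ipad = 5d 58 36; K' ⊕ opad = 37 32 5c.
m1: inner = H(5d 58 36 76 69) = 01 ca; tag = H(37 32 5c 01 ca) = 0190 ← matches
m2: inner = H(5d 58 36 6c e8) = 02 3f; tag = H(37 32 5c 02 3f) = 0106
m3: inner = H(5d 58 36 91 92) = 02 0e; tag = H(37 32 5c 02 0e) = 00d5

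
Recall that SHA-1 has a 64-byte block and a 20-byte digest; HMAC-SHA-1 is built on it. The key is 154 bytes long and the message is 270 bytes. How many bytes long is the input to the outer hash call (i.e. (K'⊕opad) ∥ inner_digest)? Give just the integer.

Key is 154 > 64 bytes, so it is hashed to 20 bytes then zero-padded to 64: |K'| = 64.
Outer input = (K'⊕opad) ∥ H(inner) → 64 + 20 = 84 bytes.

84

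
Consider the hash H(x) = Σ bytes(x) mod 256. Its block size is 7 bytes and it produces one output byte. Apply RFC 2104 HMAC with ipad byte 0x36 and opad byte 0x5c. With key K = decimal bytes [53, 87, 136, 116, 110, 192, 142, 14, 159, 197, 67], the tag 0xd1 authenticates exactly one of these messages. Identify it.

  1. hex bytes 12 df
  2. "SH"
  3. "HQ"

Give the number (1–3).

1

Key decimal bytes [53, 87, 136, 116, 110, 192, 142, 14, 159, 197, 67] = 35 57 88 74 6e c0 8e 0e 9f c5 43 is 11 bytes > B = 7, so hash it first: H(key) = f9, then zero-pad to 7 bytes: K' = f9 00 00 00 00 00 00.
K' ⊕ ipad = cf 36 36 36 36 36 36; K' ⊕ opad = a5 5c 5c 5c 5c 5c 5c.
m1: inner = H(cf 36 36 36 36 36 36 12 df) = 04; tag = H(a5 5c 5c 5c 5c 5c 5c 04) = d1 ← matches
m2: inner = H(cf 36 36 36 36 36 36 53 48) = ae; tag = H(a5 5c 5c 5c 5c 5c 5c ae) = 7b
m3: inner = H(cf 36 36 36 36 36 36 48 51) = ac; tag = H(a5 5c 5c 5c 5c 5c 5c ac) = 79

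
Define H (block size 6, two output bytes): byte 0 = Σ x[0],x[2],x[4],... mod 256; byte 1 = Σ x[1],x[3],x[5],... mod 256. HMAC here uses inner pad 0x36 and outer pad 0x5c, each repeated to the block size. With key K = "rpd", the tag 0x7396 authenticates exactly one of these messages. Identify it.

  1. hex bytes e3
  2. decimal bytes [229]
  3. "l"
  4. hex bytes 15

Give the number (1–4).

2

Key "rpd" = 72 70 64 is 3 bytes ≤ B = 6; zero-pad to 6 bytes: K' = 72 70 64 00 00 00.
K' ⊕ ipad = 44 46 52 36 36 36; K' ⊕ opad = 2e 2c 38 5c 5c 5c.
m1: inner = H(44 46 52 36 36 36 e3) = af b2; tag = H(2e 2c 38 5c 5c 5c af b2) = 7196
m2: inner = H(44 46 52 36 36 36 e5) = b1 b2; tag = H(2e 2c 38 5c 5c 5c b1 b2) = 7396 ← matches
m3: inner = H(44 46 52 36 36 36 6c) = 38 b2; tag = H(2e 2c 38 5c 5c 5c 38 b2) = fa96
m4: inner = H(44 46 52 36 36 36 15) = e1 b2; tag = H(2e 2c 38 5c 5c 5c e1 b2) = a396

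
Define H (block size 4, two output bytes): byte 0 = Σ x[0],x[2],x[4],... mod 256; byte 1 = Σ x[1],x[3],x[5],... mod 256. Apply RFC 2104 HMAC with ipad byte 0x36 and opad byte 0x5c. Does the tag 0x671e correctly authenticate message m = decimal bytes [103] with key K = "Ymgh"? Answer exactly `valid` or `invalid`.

Key "Ymgh" = 59 6d 67 68 is exactly B = 4 bytes: K' = 59 6d 67 68.
K' ⊕ ipad = 6f 5b 51 5e; K' ⊕ opad = 05 31 3b 34.
Inner hash: even-index sum = 295 mod 256 = 39; odd-index sum = 185 mod 256 = 185 → 27 b9.
Outer hash (recomputed tag): even-index sum = 103 mod 256 = 103; odd-index sum = 286 mod 256 = 30 → 67 1e.
Recomputed tag = 671e; claimed = 671e → match.

valid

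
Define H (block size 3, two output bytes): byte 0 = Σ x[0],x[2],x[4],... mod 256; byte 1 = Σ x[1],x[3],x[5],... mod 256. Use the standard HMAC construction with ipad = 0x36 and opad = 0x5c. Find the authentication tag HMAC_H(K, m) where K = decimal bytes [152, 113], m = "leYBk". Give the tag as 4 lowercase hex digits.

Key decimal bytes [152, 113] = 98 71 is 2 bytes ≤ B = 3; zero-pad to 3 bytes: K' = 98 71 00.
K' ⊕ ipad = ae 47 36.  K' ⊕ opad = c4 2d 5c.
Inner input = (K'⊕ipad) ∥ m = ae 47 36 ∥ 6c 65 59 42 6b.
Inner hash: even-index sum = 395 mod 256 = 139; odd-index sum = 375 mod 256 = 119 → 8b 77.
Outer input = (K'⊕opad) ∥ inner = c4 2d 5c ∥ 8b 77.
Outer hash (tag): even-index sum = 407 mod 256 = 151; odd-index sum = 184 mod 256 = 184 → 97 b8.

97b8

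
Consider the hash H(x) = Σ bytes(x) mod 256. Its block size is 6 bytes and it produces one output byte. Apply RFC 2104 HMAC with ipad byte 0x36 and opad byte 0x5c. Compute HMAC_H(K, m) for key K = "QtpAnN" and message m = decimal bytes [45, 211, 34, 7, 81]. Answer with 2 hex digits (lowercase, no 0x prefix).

72

Key "QtpAnN" = 51 74 70 41 6e 4e is exactly B = 6 bytes: K' = 51 74 70 41 6e 4e.
K' ⊕ ipad = 67 42 46 77 58 78.  K' ⊕ opad = 0d 28 2c 1d 32 12.
Inner input = (K'⊕ipad) ∥ m = 67 42 46 77 58 78 ∥ 2d d3 22 07 51.
Inner hash: sum = 103+66+70+119+88+120+45+211+34+7+81 = 944; mod 256 = 176 → b0.
Outer input = (K'⊕opad) ∥ inner = 0d 28 2c 1d 32 12 ∥ b0.
Outer hash (tag): sum = 13+40+44+29+50+18+176 = 370; mod 256 = 114 → 72.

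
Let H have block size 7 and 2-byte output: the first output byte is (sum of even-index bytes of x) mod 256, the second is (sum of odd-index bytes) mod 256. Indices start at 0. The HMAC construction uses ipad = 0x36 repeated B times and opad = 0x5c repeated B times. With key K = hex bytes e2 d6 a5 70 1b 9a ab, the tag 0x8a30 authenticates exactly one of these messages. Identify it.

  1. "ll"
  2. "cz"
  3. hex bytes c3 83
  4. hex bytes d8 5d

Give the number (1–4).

3

Key hex bytes e2 d6 a5 70 1b 9a ab is exactly B = 7 bytes: K' = e2 d6 a5 70 1b 9a ab.
K' ⊕ ipad = d4 e0 93 46 2d ac 9d; K' ⊕ opad = be 8a f9 2c 47 c6 f7.
m1: inner = H(d4 e0 93 46 2d ac 9d 6c 6c) = 9d 3e; tag = H(be 8a f9 2c 47 c6 f7 9d 3e) = 3319
m2: inner = H(d4 e0 93 46 2d ac 9d 63 7a) = ab 35; tag = H(be 8a f9 2c 47 c6 f7 ab 35) = 2a27
m3: inner = H(d4 e0 93 46 2d ac 9d c3 83) = b4 95; tag = H(be 8a f9 2c 47 c6 f7 b4 95) = 8a30 ← matches
m4: inner = H(d4 e0 93 46 2d ac 9d d8 5d) = 8e aa; tag = H(be 8a f9 2c 47 c6 f7 8e aa) = 9f0a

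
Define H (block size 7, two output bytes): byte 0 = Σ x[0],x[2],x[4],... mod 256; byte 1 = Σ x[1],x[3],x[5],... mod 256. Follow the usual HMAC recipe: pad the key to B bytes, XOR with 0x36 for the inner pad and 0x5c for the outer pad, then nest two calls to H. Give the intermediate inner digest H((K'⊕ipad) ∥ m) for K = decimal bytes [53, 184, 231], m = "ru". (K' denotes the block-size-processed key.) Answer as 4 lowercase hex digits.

b56c

Key decimal bytes [53, 184, 231] = 35 b8 e7 is 3 bytes ≤ B = 7; zero-pad to 7 bytes: K' = 35 b8 e7 00 00 00 00.
K' ⊕ ipad = 03 8e d1 36 36 36 36.
Inner input = 03 8e d1 36 36 36 36 ∥ 72 75.
Inner hash: even-index sum = 437 mod 256 = 181; odd-index sum = 364 mod 256 = 108 → b5 6c.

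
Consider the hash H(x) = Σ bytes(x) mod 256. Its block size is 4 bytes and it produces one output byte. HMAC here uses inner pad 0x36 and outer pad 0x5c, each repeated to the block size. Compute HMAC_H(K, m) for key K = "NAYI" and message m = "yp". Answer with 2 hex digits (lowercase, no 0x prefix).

Key "NAYI" = 4e 41 59 49 is exactly B = 4 bytes: K' = 4e 41 59 49.
K' ⊕ ipad = 78 77 6f 7f.  K' ⊕ opad = 12 1d 05 15.
Inner input = (K'⊕ipad) ∥ m = 78 77 6f 7f ∥ 79 70.
Inner hash: sum = 120+119+111+127+121+112 = 710; mod 256 = 198 → c6.
Outer input = (K'⊕opad) ∥ inner = 12 1d 05 15 ∥ c6.
Outer hash (tag): sum = 18+29+5+21+198 = 271; mod 256 = 15 → 0f.

0f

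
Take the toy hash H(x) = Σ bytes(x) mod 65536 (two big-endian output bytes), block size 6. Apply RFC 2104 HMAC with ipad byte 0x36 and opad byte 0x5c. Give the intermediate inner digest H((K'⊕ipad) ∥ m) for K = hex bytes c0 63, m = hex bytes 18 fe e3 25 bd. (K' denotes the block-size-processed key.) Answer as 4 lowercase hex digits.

Key hex bytes c0 63 is 2 bytes ≤ B = 6; zero-pad to 6 bytes: K' = c0 63 00 00 00 00.
K' ⊕ ipad = f6 55 36 36 36 36.
Inner input = f6 55 36 36 36 36 ∥ 18 fe e3 25 bd.
Inner hash: sum = 246+85+54+54+54+54+24+254+227+37+189 = 1278 → 04 fe.

04fe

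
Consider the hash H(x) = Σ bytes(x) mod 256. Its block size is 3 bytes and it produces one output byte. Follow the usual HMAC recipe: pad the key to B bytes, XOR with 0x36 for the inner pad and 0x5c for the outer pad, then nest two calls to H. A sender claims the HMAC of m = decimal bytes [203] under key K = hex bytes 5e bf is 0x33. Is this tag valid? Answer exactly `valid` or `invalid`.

Key hex bytes 5e bf is 2 bytes ≤ B = 3; zero-pad to 3 bytes: K' = 5e bf 00.
K' ⊕ ipad = 68 89 36; K' ⊕ opad = 02 e3 5c.
Inner hash: sum = 104+137+54+203 = 498; mod 256 = 242 → f2.
Outer hash (recomputed tag): sum = 2+227+92+242 = 563; mod 256 = 51 → 33.
Recomputed tag = 33; claimed = 33 → match.

valid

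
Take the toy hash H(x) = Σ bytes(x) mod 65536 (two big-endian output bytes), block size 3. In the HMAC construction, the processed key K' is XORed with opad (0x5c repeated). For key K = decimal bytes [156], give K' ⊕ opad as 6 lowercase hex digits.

c05c5c

Key decimal bytes [156] = 9c is 1 byte ≤ B = 3; zero-pad to 3 bytes: K' = 9c 00 00.
XOR each byte with 0x5c: 9c⊕5c=c0, 00⊕5c=5c, 00⊕5c=5c.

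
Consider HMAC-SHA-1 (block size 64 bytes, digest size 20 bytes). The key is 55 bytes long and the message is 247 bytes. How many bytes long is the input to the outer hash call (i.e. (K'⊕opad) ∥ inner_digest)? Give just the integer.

84

Key is 55 ≤ 64 bytes, zero-padded: |K'| = 64.
Outer input = (K'⊕opad) ∥ H(inner) → 64 + 20 = 84 bytes.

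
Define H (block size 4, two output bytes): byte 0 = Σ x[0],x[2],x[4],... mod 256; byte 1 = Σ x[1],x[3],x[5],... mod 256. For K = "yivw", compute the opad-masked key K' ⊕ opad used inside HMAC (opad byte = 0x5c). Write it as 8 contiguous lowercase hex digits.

Key "yivw" = 79 69 76 77 is exactly B = 4 bytes: K' = 79 69 76 77.
XOR each byte with 0x5c: 79⊕5c=25, 69⊕5c=35, 76⊕5c=2a, 77⊕5c=2b.

25352a2b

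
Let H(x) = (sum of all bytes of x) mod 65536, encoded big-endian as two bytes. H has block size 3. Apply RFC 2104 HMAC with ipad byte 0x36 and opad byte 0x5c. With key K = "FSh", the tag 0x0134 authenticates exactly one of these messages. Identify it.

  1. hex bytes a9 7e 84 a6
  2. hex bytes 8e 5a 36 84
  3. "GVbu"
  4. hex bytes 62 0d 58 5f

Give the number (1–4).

2

Key "FSh" = 46 53 68 is exactly B = 3 bytes: K' = 46 53 68.
K' ⊕ ipad = 70 65 5e; K' ⊕ opad = 1a 0f 34.
m1: inner = H(70 65 5e a9 7e 84 a6) = 03 84; tag = H(1a 0f 34 03 84) = 00e4
m2: inner = H(70 65 5e 8e 5a 36 84) = 02 d5; tag = H(1a 0f 34 02 d5) = 0134 ← matches
m3: inner = H(70 65 5e 47 56 62 75) = 02 a7; tag = H(1a 0f 34 02 a7) = 0106
m4: inner = H(70 65 5e 62 0d 58 5f) = 02 59; tag = H(1a 0f 34 02 59) = 00b8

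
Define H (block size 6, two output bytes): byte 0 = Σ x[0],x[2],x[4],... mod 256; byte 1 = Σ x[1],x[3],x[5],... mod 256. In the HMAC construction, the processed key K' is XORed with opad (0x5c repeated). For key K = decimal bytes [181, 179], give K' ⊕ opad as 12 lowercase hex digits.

Key decimal bytes [181, 179] = b5 b3 is 2 bytes ≤ B = 6; zero-pad to 6 bytes: K' = b5 b3 00 00 00 00.
XOR each byte with 0x5c: b5⊕5c=e9, b3⊕5c=ef, 00⊕5c=5c, 00⊕5c=5c, 00⊕5c=5c, 00⊕5c=5c.

e9ef5c5c5c5c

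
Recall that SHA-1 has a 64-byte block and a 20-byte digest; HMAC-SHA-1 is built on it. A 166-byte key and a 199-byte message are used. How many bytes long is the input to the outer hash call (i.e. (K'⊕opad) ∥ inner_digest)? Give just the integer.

Key is 166 > 64 bytes, so it is hashed to 20 bytes then zero-padded to 64: |K'| = 64.
Outer input = (K'⊕opad) ∥ H(inner) → 64 + 20 = 84 bytes.

84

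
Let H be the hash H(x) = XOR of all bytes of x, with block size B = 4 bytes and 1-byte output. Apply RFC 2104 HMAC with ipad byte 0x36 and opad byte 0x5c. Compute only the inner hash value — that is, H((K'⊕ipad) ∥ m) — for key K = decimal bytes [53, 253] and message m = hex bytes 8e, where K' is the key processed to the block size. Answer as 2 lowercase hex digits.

Key decimal bytes [53, 253] = 35 fd is 2 bytes ≤ B = 4; zero-pad to 4 bytes: K' = 35 fd 00 00.
K' ⊕ ipad = 03 cb 36 36.
Inner input = 03 cb 36 36 ∥ 8e.
Inner hash: XOR 03⊕cb⊕36⊕36⊕8e = 46.

46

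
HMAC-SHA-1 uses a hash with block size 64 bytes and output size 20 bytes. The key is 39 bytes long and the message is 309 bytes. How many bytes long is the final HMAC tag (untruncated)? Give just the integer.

20

The tag is one SHA-1 digest: 20 bytes.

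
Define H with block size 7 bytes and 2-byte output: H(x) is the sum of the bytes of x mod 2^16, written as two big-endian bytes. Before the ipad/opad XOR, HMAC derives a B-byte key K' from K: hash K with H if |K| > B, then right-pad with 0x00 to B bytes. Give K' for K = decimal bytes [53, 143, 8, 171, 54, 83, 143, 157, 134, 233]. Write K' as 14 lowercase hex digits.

049b0000000000

|K| = 10 > B = 7, so first hash the key.
H(K): sum = 53+143+8+171+54+83+143+157+134+233 = 1179 → 04 9b.
Zero-pad H(K) = 04 9b to 7 bytes: K' = 04 9b 00 00 00 00 00.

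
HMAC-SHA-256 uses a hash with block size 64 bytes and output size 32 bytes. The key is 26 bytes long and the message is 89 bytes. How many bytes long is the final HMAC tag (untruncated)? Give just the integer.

The tag is one SHA-256 digest: 32 bytes.

32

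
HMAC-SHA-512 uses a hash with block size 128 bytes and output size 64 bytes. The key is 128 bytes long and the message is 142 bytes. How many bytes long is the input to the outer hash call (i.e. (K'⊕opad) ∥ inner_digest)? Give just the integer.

Key is 128 ≤ 128 bytes, zero-padded: |K'| = 128.
Outer input = (K'⊕opad) ∥ H(inner) → 128 + 64 = 192 bytes.

192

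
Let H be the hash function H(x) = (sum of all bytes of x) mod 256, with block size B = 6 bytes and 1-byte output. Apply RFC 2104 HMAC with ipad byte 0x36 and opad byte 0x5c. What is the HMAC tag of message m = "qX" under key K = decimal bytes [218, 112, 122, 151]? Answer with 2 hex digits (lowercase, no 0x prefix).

Key decimal bytes [218, 112, 122, 151] = da 70 7a 97 is 4 bytes ≤ B = 6; zero-pad to 6 bytes: K' = da 70 7a 97 00 00.
K' ⊕ ipad = ec 46 4c a1 36 36.  K' ⊕ opad = 86 2c 26 cb 5c 5c.
Inner input = (K'⊕ipad) ∥ m = ec 46 4c a1 36 36 ∥ 71 58.
Inner hash: sum = 236+70+76+161+54+54+113+88 = 852; mod 256 = 84 → 54.
Outer input = (K'⊕opad) ∥ inner = 86 2c 26 cb 5c 5c ∥ 54.
Outer hash (tag): sum = 134+44+38+203+92+92+84 = 687; mod 256 = 175 → af.

af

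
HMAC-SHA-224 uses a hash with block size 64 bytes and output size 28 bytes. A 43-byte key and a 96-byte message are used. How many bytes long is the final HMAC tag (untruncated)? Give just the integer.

28

The tag is one SHA-224 digest: 28 bytes.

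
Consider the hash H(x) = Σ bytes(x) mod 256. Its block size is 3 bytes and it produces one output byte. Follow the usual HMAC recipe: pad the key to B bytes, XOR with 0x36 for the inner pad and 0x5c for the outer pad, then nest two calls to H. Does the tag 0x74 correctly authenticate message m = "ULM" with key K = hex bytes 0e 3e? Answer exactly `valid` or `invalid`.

valid

Key hex bytes 0e 3e is 2 bytes ≤ B = 3; zero-pad to 3 bytes: K' = 0e 3e 00.
K' ⊕ ipad = 38 08 36; K' ⊕ opad = 52 62 5c.
Inner hash: sum = 56+8+54+85+76+77 = 356; mod 256 = 100 → 64.
Outer hash (recomputed tag): sum = 82+98+92+100 = 372; mod 256 = 116 → 74.
Recomputed tag = 74; claimed = 74 → match.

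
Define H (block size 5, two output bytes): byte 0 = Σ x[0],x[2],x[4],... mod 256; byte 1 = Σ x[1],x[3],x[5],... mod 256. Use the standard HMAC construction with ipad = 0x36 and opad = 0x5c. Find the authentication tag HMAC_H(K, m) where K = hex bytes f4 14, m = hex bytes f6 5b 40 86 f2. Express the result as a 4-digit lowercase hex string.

Key hex bytes f4 14 is 2 bytes ≤ B = 5; zero-pad to 5 bytes: K' = f4 14 00 00 00.
K' ⊕ ipad = c2 22 36 36 36.  K' ⊕ opad = a8 48 5c 5c 5c.
Inner input = (K'⊕ipad) ∥ m = c2 22 36 36 36 ∥ f6 5b 40 86 f2.
Inner hash: even-index sum = 527 mod 256 = 15; odd-index sum = 640 mod 256 = 128 → 0f 80.
Outer input = (K'⊕opad) ∥ inner = a8 48 5c 5c 5c ∥ 0f 80.
Outer hash (tag): even-index sum = 480 mod 256 = 224; odd-index sum = 179 mod 256 = 179 → e0 b3.

e0b3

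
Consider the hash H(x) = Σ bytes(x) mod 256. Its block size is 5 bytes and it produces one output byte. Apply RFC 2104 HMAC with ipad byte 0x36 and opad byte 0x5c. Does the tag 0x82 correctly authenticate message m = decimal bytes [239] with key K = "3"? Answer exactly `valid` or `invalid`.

Key "3" = 33 is 1 byte ≤ B = 5; zero-pad to 5 bytes: K' = 33 00 00 00 00.
K' ⊕ ipad = 05 36 36 36 36; K' ⊕ opad = 6f 5c 5c 5c 5c.
Inner hash: sum = 5+54+54+54+54+239 = 460; mod 256 = 204 → cc.
Outer hash (recomputed tag): sum = 111+92+92+92+92+204 = 683; mod 256 = 171 → ab.
Recomputed tag = ab; claimed = 82 → mismatch.

invalid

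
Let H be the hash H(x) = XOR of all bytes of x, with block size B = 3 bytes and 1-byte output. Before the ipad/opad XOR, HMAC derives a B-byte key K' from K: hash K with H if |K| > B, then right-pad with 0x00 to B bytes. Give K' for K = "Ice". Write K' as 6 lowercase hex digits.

Key "Ice" = 49 63 65 is exactly B = 3 bytes: K' = 49 63 65.

496365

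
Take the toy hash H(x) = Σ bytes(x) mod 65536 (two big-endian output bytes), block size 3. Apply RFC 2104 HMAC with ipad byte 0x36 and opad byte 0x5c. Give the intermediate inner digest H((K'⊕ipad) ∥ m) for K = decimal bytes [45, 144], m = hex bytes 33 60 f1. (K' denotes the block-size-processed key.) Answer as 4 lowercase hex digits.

027b

Key decimal bytes [45, 144] = 2d 90 is 2 bytes ≤ B = 3; zero-pad to 3 bytes: K' = 2d 90 00.
K' ⊕ ipad = 1b a6 36.
Inner input = 1b a6 36 ∥ 33 60 f1.
Inner hash: sum = 27+166+54+51+96+241 = 635 → 02 7b.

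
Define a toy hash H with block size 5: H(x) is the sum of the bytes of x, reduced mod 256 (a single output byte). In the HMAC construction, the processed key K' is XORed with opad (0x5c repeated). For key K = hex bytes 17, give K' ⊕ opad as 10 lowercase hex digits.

Key hex bytes 17 is 1 byte ≤ B = 5; zero-pad to 5 bytes: K' = 17 00 00 00 00.
XOR each byte with 0x5c: 17⊕5c=4b, 00⊕5c=5c, 00⊕5c=5c, 00⊕5c=5c, 00⊕5c=5c.

4b5c5c5c5c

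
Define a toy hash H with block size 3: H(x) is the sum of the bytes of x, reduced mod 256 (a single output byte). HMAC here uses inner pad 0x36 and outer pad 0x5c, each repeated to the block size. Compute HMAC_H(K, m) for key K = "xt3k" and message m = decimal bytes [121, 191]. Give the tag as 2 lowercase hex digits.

ee

Key "xt3k" = 78 74 33 6b is 4 bytes > B = 3, so hash it first: H(key) = 8a, then zero-pad to 3 bytes: K' = 8a 00 00.
K' ⊕ ipad = bc 36 36.  K' ⊕ opad = d6 5c 5c.
Inner input = (K'⊕ipad) ∥ m = bc 36 36 ∥ 79 bf.
Inner hash: sum = 188+54+54+121+191 = 608; mod 256 = 96 → 60.
Outer input = (K'⊕opad) ∥ inner = d6 5c 5c ∥ 60.
Outer hash (tag): sum = 214+92+92+96 = 494; mod 256 = 238 → ee.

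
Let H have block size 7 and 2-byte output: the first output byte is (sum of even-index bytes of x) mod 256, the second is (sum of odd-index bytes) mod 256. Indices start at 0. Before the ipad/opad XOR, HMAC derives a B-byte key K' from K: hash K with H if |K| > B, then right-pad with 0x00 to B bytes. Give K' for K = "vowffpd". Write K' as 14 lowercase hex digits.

766f7766667064

Key "vowffpd" = 76 6f 77 66 66 70 64 is exactly B = 7 bytes: K' = 76 6f 77 66 66 70 64.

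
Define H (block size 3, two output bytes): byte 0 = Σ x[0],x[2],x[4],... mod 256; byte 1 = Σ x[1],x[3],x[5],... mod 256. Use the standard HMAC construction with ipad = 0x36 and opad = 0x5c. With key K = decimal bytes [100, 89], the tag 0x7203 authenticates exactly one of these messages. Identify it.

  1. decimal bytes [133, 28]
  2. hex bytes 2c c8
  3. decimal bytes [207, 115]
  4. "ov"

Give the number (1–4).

4

Key decimal bytes [100, 89] = 64 59 is 2 bytes ≤ B = 3; zero-pad to 3 bytes: K' = 64 59 00.
K' ⊕ ipad = 52 6f 36; K' ⊕ opad = 38 05 5c.
m1: inner = H(52 6f 36 85 1c) = a4 f4; tag = H(38 05 5c a4 f4) = 88a9
m2: inner = H(52 6f 36 2c c8) = 50 9b; tag = H(38 05 5c 50 9b) = 2f55
m3: inner = H(52 6f 36 cf 73) = fb 3e; tag = H(38 05 5c fb 3e) = d200
m4: inner = H(52 6f 36 6f 76) = fe de; tag = H(38 05 5c fe de) = 7203 ← matches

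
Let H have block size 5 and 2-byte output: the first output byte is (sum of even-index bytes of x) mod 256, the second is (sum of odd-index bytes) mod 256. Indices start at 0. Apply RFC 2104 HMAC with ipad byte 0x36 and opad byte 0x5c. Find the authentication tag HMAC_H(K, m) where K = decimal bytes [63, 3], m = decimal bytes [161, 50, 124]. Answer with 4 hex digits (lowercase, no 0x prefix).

a362

Key decimal bytes [63, 3] = 3f 03 is 2 bytes ≤ B = 5; zero-pad to 5 bytes: K' = 3f 03 00 00 00.
K' ⊕ ipad = 09 35 36 36 36.  K' ⊕ opad = 63 5f 5c 5c 5c.
Inner input = (K'⊕ipad) ∥ m = 09 35 36 36 36 ∥ a1 32 7c.
Inner hash: even-index sum = 167 mod 256 = 167; odd-index sum = 392 mod 256 = 136 → a7 88.
Outer input = (K'⊕opad) ∥ inner = 63 5f 5c 5c 5c ∥ a7 88.
Outer hash (tag): even-index sum = 419 mod 256 = 163; odd-index sum = 354 mod 256 = 98 → a3 62.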